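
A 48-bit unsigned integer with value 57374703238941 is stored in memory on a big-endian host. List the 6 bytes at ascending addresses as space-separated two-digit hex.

34 2E 96 CE 3F 1D

57374703238941 in hexadecimal, padded to 48 bits, is 0x342E96CE3F1D.
Split into bytes (most-significant first): 34 2E 96 CE 3F 1D.
Big-endian: lowest address holds the most-significant byte.
So the memory order matches the most-significant-first order: 34 2E 96 CE 3F 1D.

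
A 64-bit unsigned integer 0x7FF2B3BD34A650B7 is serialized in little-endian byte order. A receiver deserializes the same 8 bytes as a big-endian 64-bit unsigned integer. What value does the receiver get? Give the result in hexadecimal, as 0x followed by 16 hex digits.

0xB750A634BDB3F27F

Stored little-endian, the bytes at ascending addresses are B7 50 A6 34 BD B3 F2 7F.
Read back as big-endian, the last byte is least significant, giving 0xB750A634BDB3F27F.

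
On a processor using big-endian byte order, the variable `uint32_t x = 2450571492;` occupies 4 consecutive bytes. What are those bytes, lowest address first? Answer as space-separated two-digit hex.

92 10 C0 E4

2450571492 in hexadecimal, padded to 32 bits, is 0x9210C0E4.
Split into bytes (most-significant first): 92 10 C0 E4.
Big-endian stores the most-significant byte at the lowest address.
So the memory order matches the most-significant-first order: 92 10 C0 E4.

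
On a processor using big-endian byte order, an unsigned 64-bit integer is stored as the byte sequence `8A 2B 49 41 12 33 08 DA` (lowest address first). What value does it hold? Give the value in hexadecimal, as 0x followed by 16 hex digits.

In big-endian order the high byte comes first in memory.
The bytes are already most-significant first: 0x8A2B4941123308DA.

0x8A2B4941123308DA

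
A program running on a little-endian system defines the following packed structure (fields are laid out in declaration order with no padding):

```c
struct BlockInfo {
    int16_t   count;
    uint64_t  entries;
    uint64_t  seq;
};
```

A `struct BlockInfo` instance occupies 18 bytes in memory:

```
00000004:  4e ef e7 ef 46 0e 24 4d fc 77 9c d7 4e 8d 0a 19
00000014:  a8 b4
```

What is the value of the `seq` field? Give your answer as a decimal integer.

13017682256025540508

`seq` follows `count` (2 B), `entries` (8 B), so it starts at offset 2 + 8 = 10 and occupies 8 bytes.
Bytes at offsets 10..17: 9C D7 4E 8D 0A 19 A8 B4.
Little-endian stores the least-significant byte at the lowest address.
Reassemble most-significant byte first: B4 A8 19 0A 8D 4E D7 9C → 0xB4A8190A8D4ED79C.
0xB4A8190A8D4ED79C = 13017682256025540508.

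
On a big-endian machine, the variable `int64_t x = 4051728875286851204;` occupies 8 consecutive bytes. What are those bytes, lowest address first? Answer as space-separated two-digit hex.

4051728875286851204 in hexadecimal, padded to 64 bits, is 0x383AA1F1F1AA6E84.
Split into bytes (most-significant first): 38 3A A1 F1 F1 AA 6E 84.
Big-endian stores the most-significant byte at the lowest address.
So the memory order matches the most-significant-first order: 38 3A A1 F1 F1 AA 6E 84.

38 3A A1 F1 F1 AA 6E 84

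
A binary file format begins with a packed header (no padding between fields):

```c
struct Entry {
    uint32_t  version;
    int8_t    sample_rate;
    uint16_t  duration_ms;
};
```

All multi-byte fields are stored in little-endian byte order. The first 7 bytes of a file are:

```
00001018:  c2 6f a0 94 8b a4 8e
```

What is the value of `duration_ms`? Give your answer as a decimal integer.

`duration_ms` follows `version` (4 B), `sample_rate` (1 B), so it starts at offset 4 + 1 = 5 and occupies 2 bytes.
Bytes at offsets 5..6: A4 8E.
Little-endian: lowest address holds the least-significant byte.
Reassemble most-significant byte first: 8E A4 → 0x8EA4.
0x8EA4 = 36516.

36516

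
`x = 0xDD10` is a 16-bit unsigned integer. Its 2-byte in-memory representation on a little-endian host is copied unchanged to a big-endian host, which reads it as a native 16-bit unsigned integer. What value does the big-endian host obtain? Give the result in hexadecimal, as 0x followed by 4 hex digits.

0x10DD

Stored little-endian, the bytes at ascending addresses are 10 DD.
Read back as big-endian, the last byte is least significant, giving 0x10DD.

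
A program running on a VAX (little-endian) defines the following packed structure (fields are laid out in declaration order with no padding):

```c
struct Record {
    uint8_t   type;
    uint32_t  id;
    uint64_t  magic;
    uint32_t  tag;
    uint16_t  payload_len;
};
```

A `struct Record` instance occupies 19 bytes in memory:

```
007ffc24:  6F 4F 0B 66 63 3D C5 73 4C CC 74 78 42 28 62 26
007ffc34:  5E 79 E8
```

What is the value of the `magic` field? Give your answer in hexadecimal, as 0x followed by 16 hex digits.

`magic` follows `type` (1 B), `id` (4 B), so it starts at offset 1 + 4 = 5 and occupies 8 bytes.
Bytes at offsets 5..12: 3D C5 73 4C CC 74 78 42.
Little-endian stores the least-significant byte at the lowest address.
Reassemble most-significant byte first: 42 78 74 CC 4C 73 C5 3D → 0x427874CC4C73C53D.

0x427874CC4C73C53D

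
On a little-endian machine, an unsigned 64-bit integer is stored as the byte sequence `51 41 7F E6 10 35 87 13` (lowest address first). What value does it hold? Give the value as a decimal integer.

1407151755279417681

In little-endian order the low byte comes first in memory.
Reassemble most-significant byte first: 13 87 35 10 E6 7F 41 51 → 0x13873510E67F4151.
0x13873510E67F4151 = 1407151755279417681.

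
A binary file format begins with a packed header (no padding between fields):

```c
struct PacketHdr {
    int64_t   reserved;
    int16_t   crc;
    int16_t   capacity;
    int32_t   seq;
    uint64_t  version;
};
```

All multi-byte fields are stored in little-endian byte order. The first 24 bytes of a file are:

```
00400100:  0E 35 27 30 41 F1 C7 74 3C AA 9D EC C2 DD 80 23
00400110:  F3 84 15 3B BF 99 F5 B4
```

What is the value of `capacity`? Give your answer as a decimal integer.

-4963

`capacity` follows `reserved` (8 B), `crc` (2 B), so it starts at offset 8 + 2 = 10 and occupies 2 bytes.
Bytes at offsets 10..11: 9D EC.
Little-endian: lowest address holds the least-significant byte.
Reassemble most-significant byte first: EC 9D → 0xEC9D.
Top bit is set, so as a signed 16-bit value this is 0xEC9D − 2^16 = -4963.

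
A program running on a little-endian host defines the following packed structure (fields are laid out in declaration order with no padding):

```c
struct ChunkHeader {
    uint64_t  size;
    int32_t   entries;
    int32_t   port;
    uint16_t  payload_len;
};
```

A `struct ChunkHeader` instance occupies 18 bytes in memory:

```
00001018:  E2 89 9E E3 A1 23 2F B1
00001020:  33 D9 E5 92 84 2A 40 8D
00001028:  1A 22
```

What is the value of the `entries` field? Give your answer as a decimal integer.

-1830430413

`entries` follows `size` (8 bytes), so it starts at byte offset 8 and occupies 4 bytes.
Bytes at offsets 8..11: 33 D9 E5 92.
Little-endian: lowest address holds the least-significant byte.
Reassemble most-significant byte first: 92 E5 D9 33 → 0x92E5D933.
Top bit is set, so as a signed 32-bit value this is 0x92E5D933 − 2^32 = -1830430413.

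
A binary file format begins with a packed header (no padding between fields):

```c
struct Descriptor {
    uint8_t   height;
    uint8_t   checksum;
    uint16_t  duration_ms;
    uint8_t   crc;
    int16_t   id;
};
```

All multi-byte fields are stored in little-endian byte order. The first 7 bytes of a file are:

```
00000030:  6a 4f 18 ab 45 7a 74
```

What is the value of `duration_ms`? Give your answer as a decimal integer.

43800

`duration_ms` follows `height` (1 B), `checksum` (1 B), so it starts at offset 1 + 1 = 2 and occupies 2 bytes.
Bytes at offsets 2..3: 18 AB.
Little-endian stores the least-significant byte at the lowest address.
Reassemble most-significant byte first: AB 18 → 0xAB18.
0xAB18 = 43800.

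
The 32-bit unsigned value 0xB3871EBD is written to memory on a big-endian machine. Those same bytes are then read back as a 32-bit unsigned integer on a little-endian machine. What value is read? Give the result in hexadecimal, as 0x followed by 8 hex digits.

Stored big-endian, the bytes at ascending addresses are B3 87 1E BD.
Read back as little-endian, the first byte is least significant, giving 0xBD1E87B3.

0xBD1E87B3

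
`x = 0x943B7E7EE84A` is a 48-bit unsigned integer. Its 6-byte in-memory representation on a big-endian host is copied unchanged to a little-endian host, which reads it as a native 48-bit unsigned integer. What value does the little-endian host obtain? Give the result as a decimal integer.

82362415070100

Stored big-endian, the bytes at ascending addresses are 94 3B 7E 7E E8 4A.
Read back as little-endian, the first byte is least significant, giving 0x4AE87E7E3B94.
0x4AE87E7E3B94 = 82362415070100.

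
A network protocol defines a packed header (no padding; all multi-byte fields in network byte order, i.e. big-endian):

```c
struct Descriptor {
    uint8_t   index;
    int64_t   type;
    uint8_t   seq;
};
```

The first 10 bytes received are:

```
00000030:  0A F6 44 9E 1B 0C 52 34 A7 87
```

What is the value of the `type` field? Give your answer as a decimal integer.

`type` follows `index` (1 byte), so it starts at byte offset 1 and occupies 8 bytes.
Bytes at offsets 1..8: F6 44 9E 1B 0C 52 34 A7.
Big-endian stores the most-significant byte at the lowest address.
The bytes are already most-significant first: 0xF6449E1B0C5234A7.
Top bit is set, so as a signed 64-bit value this is 0xF6449E1B0C5234A7 − 2^64 = -701261802954935129.

-701261802954935129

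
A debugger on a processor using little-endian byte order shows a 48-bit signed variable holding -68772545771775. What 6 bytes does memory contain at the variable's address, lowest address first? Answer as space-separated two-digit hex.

Two's complement of -68772545771775 in 48 bits: 68772545771775 = 0x3E8C5B2938FF; invert → 0xC173A4D6C700; add 1 → 0xC173A4D6C701.
Split into bytes (most-significant first): C1 73 A4 D6 C7 01.
Little-endian: lowest address holds the least-significant byte.
So at ascending addresses the bytes are 01 C7 D6 A4 73 C1.

01 C7 D6 A4 73 C1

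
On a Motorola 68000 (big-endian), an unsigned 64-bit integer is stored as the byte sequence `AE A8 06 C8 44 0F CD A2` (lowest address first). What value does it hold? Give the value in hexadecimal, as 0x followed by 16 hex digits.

0xAEA806C8440FCDA2

Big-endian stores the most-significant byte at the lowest address.
The bytes are already most-significant first: 0xAEA806C8440FCDA2.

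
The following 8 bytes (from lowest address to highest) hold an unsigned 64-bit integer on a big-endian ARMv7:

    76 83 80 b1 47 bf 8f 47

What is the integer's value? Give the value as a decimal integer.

Big-endian: lowest address holds the most-significant byte.
The bytes are already most-significant first: 0x768380B147BF8F47.
0x768380B147BF8F47 = 8539810817325895495.

8539810817325895495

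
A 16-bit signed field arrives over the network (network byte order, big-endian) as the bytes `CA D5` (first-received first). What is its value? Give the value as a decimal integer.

Big-endian stores the most-significant byte at the lowest address.
The bytes are already most-significant first: 0xCAD5.
Top bit is set, so as a signed 16-bit value this is 0xCAD5 − 2^16 = -13611.

-13611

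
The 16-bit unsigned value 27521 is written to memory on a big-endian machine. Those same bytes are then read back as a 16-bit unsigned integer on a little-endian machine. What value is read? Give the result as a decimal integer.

27521 in 16-bit hexadecimal is 0x6B81.
Stored big-endian, the bytes at ascending addresses are 6B 81.
Read back as little-endian, the first byte is least significant, giving 0x816B.
0x816B = 33131.

33131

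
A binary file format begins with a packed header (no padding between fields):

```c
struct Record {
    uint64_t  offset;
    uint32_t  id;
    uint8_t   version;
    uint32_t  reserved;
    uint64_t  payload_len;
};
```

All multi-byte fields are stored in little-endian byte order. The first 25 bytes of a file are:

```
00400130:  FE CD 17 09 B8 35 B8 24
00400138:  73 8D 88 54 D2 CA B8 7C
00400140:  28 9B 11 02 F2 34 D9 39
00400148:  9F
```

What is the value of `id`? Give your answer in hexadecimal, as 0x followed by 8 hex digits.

`id` follows `offset` (8 bytes), so it starts at byte offset 8 and occupies 4 bytes.
Bytes at offsets 8..11: 73 8D 88 54.
Little-endian: lowest address holds the least-significant byte.
Reassemble most-significant byte first: 54 88 8D 73 → 0x54888D73.

0x54888D73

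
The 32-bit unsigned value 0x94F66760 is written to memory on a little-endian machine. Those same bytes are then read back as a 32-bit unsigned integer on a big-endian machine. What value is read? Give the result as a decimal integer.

Stored little-endian, the bytes at ascending addresses are 60 67 F6 94.
Read back as big-endian, the last byte is least significant, giving 0x6067F694.
0x6067F694 = 1617426068.

1617426068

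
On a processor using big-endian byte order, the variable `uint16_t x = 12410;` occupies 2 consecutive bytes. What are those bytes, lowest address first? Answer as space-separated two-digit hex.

12410 in hexadecimal, padded to 16 bits, is 0x307A.
Split into bytes (most-significant first): 30 7A.
Big-endian: lowest address holds the most-significant byte.
So the memory order matches the most-significant-first order: 30 7A.

30 7A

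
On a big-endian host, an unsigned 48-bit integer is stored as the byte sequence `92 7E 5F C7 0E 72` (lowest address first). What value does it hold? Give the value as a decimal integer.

161071470415474

Big-endian: lowest address holds the most-significant byte.
The bytes are already most-significant first: 0x927E5FC70E72.
0x927E5FC70E72 = 161071470415474.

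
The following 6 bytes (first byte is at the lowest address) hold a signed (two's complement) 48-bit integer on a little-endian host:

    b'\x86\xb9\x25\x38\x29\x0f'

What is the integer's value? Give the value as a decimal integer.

16669710072198

In little-endian order the low byte comes first in memory.
Reassemble most-significant byte first: 0F 29 38 25 B9 86 → 0x0F293825B986.
0x0F293825B986 = 16669710072198.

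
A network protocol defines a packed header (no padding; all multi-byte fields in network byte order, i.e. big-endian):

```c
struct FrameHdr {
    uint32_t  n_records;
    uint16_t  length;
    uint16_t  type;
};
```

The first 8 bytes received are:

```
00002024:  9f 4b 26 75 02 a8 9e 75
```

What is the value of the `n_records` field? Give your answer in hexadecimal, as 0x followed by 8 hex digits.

`n_records` is the first field, at byte offset 0, occupying 4 bytes.
Bytes at offsets 0..3: 9F 4B 26 75.
In big-endian order the high byte comes first in memory.
The bytes are already most-significant first: 0x9F4B2675.

0x9F4B2675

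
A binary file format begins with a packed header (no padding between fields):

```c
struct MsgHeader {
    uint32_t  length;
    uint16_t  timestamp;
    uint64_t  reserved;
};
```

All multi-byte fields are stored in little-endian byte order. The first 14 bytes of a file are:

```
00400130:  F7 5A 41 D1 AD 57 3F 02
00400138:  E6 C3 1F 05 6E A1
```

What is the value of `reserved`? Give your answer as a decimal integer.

11632240521533325887

`reserved` follows `length` (4 B), `timestamp` (2 B), so it starts at offset 4 + 2 = 6 and occupies 8 bytes.
Bytes at offsets 6..13: 3F 02 E6 C3 1F 05 6E A1.
In little-endian order the low byte comes first in memory.
Reassemble most-significant byte first: A1 6E 05 1F C3 E6 02 3F → 0xA16E051FC3E6023F.
0xA16E051FC3E6023F = 11632240521533325887.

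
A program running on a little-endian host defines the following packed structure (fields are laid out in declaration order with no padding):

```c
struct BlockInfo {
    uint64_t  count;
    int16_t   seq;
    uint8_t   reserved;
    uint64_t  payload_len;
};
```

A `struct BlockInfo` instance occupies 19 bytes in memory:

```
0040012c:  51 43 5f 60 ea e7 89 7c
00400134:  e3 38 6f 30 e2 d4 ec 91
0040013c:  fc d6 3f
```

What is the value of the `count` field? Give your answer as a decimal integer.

`count` is the first field, at byte offset 0, occupying 8 bytes.
Bytes at offsets 0..7: 51 43 5F 60 EA E7 89 7C.
In little-endian order the low byte comes first in memory.
Reassemble most-significant byte first: 7C 89 E7 EA 60 5F 43 51 → 0x7C89E7EA605F4351.
0x7C89E7EA605F4351 = 8973958726337643345.

8973958726337643345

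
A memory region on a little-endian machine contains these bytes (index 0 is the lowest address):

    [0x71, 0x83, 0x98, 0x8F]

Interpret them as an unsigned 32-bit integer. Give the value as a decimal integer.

2409137009

Little-endian stores the least-significant byte at the lowest address.
Reassemble most-significant byte first: 8F 98 83 71 → 0x8F988371.
0x8F988371 = 2409137009.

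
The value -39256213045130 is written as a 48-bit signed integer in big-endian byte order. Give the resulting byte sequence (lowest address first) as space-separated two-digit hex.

DC 4B F3 5D C0 76

Two's complement of -39256213045130 in 48 bits: 39256213045130 = 0x23B40CA23F8A; invert → 0xDC4BF35DC075; add 1 → 0xDC4BF35DC076.
Split into bytes (most-significant first): DC 4B F3 5D C0 76.
Big-endian: lowest address holds the most-significant byte.
So the memory order matches the most-significant-first order: DC 4B F3 5D C0 76.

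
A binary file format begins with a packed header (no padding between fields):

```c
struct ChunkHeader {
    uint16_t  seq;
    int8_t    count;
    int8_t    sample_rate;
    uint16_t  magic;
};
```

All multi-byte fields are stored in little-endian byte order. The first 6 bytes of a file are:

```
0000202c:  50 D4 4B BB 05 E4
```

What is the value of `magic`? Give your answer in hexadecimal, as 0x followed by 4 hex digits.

`magic` follows `seq` (2 B), `count` (1 B), `sample_rate` (1 B), so it starts at offset 2 + 1 + 1 = 4 and occupies 2 bytes.
Bytes at offsets 4..5: 05 E4.
Little-endian: lowest address holds the least-significant byte.
Reassemble most-significant byte first: E4 05 → 0xE405.

0xE405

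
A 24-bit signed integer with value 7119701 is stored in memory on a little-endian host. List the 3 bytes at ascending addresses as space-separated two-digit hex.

55 A3 6C

7119701 in hexadecimal, padded to 24 bits, is 0x6CA355.
Split into bytes (most-significant first): 6C A3 55.
Little-endian stores the least-significant byte at the lowest address.
So at ascending addresses the bytes are 55 A3 6C.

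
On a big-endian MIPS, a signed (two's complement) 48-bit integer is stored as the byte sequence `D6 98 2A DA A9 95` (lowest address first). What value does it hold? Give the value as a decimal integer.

Big-endian stores the most-significant byte at the lowest address.
The bytes are already most-significant first: 0xD6982ADAA995.
Top bit is set, so as a signed 48-bit value this is 0xD6982ADAA995 − 2^48 = -45525934364267.

-45525934364267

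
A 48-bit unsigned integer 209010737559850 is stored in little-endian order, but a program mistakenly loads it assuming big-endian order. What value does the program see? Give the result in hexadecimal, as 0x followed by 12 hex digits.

0x2A39C41A18BE

209010737559850 in 48-bit hexadecimal is 0xBE181AC4392A.
Stored little-endian, the bytes at ascending addresses are 2A 39 C4 1A 18 BE.
Read back as big-endian, the last byte is least significant, giving 0x2A39C41A18BE.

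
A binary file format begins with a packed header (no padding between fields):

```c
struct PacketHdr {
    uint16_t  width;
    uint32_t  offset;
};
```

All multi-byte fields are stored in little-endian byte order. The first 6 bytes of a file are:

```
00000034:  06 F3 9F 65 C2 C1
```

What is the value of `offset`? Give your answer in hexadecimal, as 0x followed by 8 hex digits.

0xC1C2659F

`offset` follows `width` (2 bytes), so it starts at byte offset 2 and occupies 4 bytes.
Bytes at offsets 2..5: 9F 65 C2 C1.
In little-endian order the low byte comes first in memory.
Reassemble most-significant byte first: C1 C2 65 9F → 0xC1C2659F.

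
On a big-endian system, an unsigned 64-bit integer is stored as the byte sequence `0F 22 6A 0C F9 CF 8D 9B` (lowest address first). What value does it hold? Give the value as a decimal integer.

1090550663740362139

In big-endian order the high byte comes first in memory.
The bytes are already most-significant first: 0x0F226A0CF9CF8D9B.
0x0F226A0CF9CF8D9B = 1090550663740362139.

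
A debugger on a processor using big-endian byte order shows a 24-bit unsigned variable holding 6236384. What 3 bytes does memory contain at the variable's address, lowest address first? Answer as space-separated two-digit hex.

6236384 in hexadecimal, padded to 24 bits, is 0x5F28E0.
Split into bytes (most-significant first): 5F 28 E0.
In big-endian order the high byte comes first in memory.
So the memory order matches the most-significant-first order: 5F 28 E0.

5F 28 E0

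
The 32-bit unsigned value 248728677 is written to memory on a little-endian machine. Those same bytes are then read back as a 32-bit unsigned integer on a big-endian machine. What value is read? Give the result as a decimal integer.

1699533582

248728677 in 32-bit hexadecimal is 0x0ED34C65.
Stored little-endian, the bytes at ascending addresses are 65 4C D3 0E.
Read back as big-endian, the last byte is least significant, giving 0x654CD30E.
0x654CD30E = 1699533582.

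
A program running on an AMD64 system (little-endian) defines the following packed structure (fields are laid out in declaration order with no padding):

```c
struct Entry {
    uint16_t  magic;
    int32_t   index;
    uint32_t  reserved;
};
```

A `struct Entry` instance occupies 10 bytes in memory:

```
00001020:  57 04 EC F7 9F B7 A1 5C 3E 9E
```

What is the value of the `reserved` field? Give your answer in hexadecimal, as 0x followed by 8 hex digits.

`reserved` follows `magic` (2 B), `index` (4 B), so it starts at offset 2 + 4 = 6 and occupies 4 bytes.
Bytes at offsets 6..9: A1 5C 3E 9E.
Little-endian: lowest address holds the least-significant byte.
Reassemble most-significant byte first: 9E 3E 5C A1 → 0x9E3E5CA1.

0x9E3E5CA1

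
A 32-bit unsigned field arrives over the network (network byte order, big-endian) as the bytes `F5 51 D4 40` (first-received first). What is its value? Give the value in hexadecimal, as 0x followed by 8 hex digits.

In big-endian order the high byte comes first in memory.
The bytes are already most-significant first: 0xF551D440.

0xF551D440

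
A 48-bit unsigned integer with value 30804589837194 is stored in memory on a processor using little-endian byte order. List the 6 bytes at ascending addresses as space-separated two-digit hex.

30804589837194 in hexadecimal, padded to 48 bits, is 0x1C0440A27B8A.
Split into bytes (most-significant first): 1C 04 40 A2 7B 8A.
Little-endian: lowest address holds the least-significant byte.
So at ascending addresses the bytes are 8A 7B A2 40 04 1C.

8A 7B A2 40 04 1C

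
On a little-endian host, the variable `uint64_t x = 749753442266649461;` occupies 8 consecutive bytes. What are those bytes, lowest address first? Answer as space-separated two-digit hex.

749753442266649461 in hexadecimal, padded to 64 bits, is 0x0A67A8C88B6E1375.
Split into bytes (most-significant first): 0A 67 A8 C8 8B 6E 13 75.
In little-endian order the low byte comes first in memory.
So at ascending addresses the bytes are 75 13 6E 8B C8 A8 67 0A.

75 13 6E 8B C8 A8 67 0A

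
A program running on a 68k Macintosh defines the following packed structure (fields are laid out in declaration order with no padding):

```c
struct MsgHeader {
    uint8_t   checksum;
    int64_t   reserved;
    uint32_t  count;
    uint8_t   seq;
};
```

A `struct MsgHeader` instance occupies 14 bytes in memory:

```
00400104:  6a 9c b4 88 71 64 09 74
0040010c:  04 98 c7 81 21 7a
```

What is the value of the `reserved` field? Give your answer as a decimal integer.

`reserved` follows `checksum` (1 byte), so it starts at byte offset 1 and occupies 8 bytes.
Bytes at offsets 1..8: 9C B4 88 71 64 09 74 04.
In big-endian order the high byte comes first in memory.
The bytes are already most-significant first: 0x9CB4887164097404.
Top bit is set, so as a signed 64-bit value this is 0x9CB4887164097404 − 2^64 = -7154943887393852412.

-7154943887393852412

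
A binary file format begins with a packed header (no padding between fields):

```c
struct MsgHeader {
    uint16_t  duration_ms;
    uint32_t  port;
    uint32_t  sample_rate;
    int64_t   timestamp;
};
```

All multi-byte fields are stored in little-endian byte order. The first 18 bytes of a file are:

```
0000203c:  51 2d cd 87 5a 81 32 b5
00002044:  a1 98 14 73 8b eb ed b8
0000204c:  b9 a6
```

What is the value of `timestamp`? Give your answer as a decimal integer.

`timestamp` follows `duration_ms` (2 B), `port` (4 B), `sample_rate` (4 B), so it starts at offset 2 + 4 + 4 = 10 and occupies 8 bytes.
Bytes at offsets 10..17: 14 73 8B EB ED B8 B9 A6.
In little-endian order the low byte comes first in memory.
Reassemble most-significant byte first: A6 B9 B8 ED EB 8B 73 14 → 0xA6B9B8EDEB8B7314.
Top bit is set, so as a signed 64-bit value this is 0xA6B9B8EDEB8B7314 − 2^64 = -6432907260723498220.

-6432907260723498220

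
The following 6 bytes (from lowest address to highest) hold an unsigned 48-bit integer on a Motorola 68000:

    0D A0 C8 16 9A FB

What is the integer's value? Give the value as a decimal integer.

Big-endian stores the most-significant byte at the lowest address.
The bytes are already most-significant first: 0x0DA0C8169AFB.
0x0DA0C8169AFB = 14984202853115.

14984202853115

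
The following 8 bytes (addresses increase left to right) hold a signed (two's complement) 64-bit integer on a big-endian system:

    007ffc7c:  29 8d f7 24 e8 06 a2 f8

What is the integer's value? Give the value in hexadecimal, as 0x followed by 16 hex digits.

0x298DF724E806A2F8

In big-endian order the high byte comes first in memory.
The bytes are already most-significant first: 0x298DF724E806A2F8.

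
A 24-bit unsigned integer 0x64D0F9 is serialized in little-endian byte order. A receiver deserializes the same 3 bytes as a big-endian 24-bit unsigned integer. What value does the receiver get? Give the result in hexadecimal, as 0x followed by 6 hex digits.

Stored little-endian, the bytes at ascending addresses are F9 D0 64.
Read back as big-endian, the last byte is least significant, giving 0xF9D064.

0xF9D064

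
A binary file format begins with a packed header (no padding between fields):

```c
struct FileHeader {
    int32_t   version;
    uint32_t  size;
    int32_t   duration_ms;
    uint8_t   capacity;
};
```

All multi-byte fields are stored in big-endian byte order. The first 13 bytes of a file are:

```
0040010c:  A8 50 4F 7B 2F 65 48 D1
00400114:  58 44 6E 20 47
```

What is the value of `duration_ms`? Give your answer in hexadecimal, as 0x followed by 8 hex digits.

`duration_ms` follows `version` (4 B), `size` (4 B), so it starts at offset 4 + 4 = 8 and occupies 4 bytes.
Bytes at offsets 8..11: 58 44 6E 20.
Big-endian: lowest address holds the most-significant byte.
The bytes are already most-significant first: 0x58446E20.

0x58446E20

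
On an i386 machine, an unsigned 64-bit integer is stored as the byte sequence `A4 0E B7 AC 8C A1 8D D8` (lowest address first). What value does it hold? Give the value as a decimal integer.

Little-endian: lowest address holds the least-significant byte.
Reassemble most-significant byte first: D8 8D A1 8C AC B7 0E A4 → 0xD88DA18CACB70EA4.
0xD88DA18CACB70EA4 = 15604305909473808036.

15604305909473808036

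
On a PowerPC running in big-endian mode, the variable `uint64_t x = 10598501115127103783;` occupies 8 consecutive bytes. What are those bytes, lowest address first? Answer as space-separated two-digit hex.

10598501115127103783 in hexadecimal, padded to 64 bits, is 0x9315709C66BB8127.
Split into bytes (most-significant first): 93 15 70 9C 66 BB 81 27.
Big-endian stores the most-significant byte at the lowest address.
So the memory order matches the most-significant-first order: 93 15 70 9C 66 BB 81 27.

93 15 70 9C 66 BB 81 27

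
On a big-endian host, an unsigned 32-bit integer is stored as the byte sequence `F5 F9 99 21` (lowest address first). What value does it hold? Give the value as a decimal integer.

In big-endian order the high byte comes first in memory.
The bytes are already most-significant first: 0xF5F99921.
0xF5F99921 = 4126775585.

4126775585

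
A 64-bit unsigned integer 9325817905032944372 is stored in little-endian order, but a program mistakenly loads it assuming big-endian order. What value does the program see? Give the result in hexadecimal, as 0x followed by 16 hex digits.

9325817905032944372 in 64-bit hexadecimal is 0x816BF5F96D775AF4.
Stored little-endian, the bytes at ascending addresses are F4 5A 77 6D F9 F5 6B 81.
Read back as big-endian, the last byte is least significant, giving 0xF45A776DF9F56B81.

0xF45A776DF9F56B81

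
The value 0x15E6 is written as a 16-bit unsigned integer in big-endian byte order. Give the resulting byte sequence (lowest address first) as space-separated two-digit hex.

Split into bytes (most-significant first): 15 E6.
In big-endian order the high byte comes first in memory.
So the memory order matches the most-significant-first order: 15 E6.

15 E6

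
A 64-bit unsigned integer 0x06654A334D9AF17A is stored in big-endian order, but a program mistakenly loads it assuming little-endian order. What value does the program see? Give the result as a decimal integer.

Stored big-endian, the bytes at ascending addresses are 06 65 4A 33 4D 9A F1 7A.
Read back as little-endian, the first byte is least significant, giving 0x7AF19A4D334A6506.
0x7AF19A4D334A6506 = 8859031598378149126.

8859031598378149126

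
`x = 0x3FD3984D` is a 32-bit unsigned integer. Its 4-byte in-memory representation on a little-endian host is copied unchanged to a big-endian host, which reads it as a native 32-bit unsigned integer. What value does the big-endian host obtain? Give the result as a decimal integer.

1301861183

Stored little-endian, the bytes at ascending addresses are 4D 98 D3 3F.
Read back as big-endian, the last byte is least significant, giving 0x4D98D33F.
0x4D98D33F = 1301861183.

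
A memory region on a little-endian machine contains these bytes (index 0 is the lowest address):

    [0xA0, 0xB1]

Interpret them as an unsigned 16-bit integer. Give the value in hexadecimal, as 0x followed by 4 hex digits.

Little-endian: lowest address holds the least-significant byte.
Reassemble most-significant byte first: B1 A0 → 0xB1A0.

0xB1A0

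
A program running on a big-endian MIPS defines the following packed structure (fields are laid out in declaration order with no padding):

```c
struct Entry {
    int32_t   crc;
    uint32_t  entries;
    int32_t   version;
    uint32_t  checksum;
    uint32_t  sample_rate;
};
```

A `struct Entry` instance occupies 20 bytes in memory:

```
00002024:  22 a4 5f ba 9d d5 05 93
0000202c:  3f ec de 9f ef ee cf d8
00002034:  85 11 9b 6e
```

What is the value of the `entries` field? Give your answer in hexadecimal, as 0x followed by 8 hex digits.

`entries` follows `crc` (4 bytes), so it starts at byte offset 4 and occupies 4 bytes.
Bytes at offsets 4..7: 9D D5 05 93.
Big-endian stores the most-significant byte at the lowest address.
The bytes are already most-significant first: 0x9DD50593.

0x9DD50593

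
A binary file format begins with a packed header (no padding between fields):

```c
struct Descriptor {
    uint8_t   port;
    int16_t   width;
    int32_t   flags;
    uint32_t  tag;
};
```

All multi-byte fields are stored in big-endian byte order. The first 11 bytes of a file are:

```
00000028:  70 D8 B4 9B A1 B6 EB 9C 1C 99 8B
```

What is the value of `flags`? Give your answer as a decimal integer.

`flags` follows `port` (1 B), `width` (2 B), so it starts at offset 1 + 2 = 3 and occupies 4 bytes.
Bytes at offsets 3..6: 9B A1 B6 EB.
Big-endian: lowest address holds the most-significant byte.
The bytes are already most-significant first: 0x9BA1B6EB.
Top bit is set, so as a signed 32-bit value this is 0x9BA1B6EB − 2^32 = -1683900693.

-1683900693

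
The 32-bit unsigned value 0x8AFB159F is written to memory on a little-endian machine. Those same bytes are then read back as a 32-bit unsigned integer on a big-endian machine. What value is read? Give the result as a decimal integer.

Stored little-endian, the bytes at ascending addresses are 9F 15 FB 8A.
Read back as big-endian, the last byte is least significant, giving 0x9F15FB8A.
0x9F15FB8A = 2669017994.

2669017994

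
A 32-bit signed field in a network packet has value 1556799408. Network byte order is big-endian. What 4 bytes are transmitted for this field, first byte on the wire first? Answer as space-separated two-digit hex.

1556799408 in hexadecimal, padded to 32 bits, is 0x5CCADFB0.
Split into bytes (most-significant first): 5C CA DF B0.
Big-endian: lowest address holds the most-significant byte.
So the memory order matches the most-significant-first order: 5C CA DF B0.

5C CA DF B0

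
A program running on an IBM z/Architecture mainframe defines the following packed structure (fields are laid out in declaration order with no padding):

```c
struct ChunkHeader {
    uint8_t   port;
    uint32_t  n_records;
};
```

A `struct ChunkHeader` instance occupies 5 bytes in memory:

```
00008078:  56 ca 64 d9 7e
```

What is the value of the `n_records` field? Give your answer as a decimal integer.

`n_records` follows `port` (1 byte), so it starts at byte offset 1 and occupies 4 bytes.
Bytes at offsets 1..4: CA 64 D9 7E.
Big-endian stores the most-significant byte at the lowest address.
The bytes are already most-significant first: 0xCA64D97E.
0xCA64D97E = 3395606910.

3395606910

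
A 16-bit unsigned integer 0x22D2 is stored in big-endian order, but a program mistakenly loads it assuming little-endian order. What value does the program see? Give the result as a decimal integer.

Stored big-endian, the bytes at ascending addresses are 22 D2.
Read back as little-endian, the first byte is least significant, giving 0xD222.
0xD222 = 53794.

53794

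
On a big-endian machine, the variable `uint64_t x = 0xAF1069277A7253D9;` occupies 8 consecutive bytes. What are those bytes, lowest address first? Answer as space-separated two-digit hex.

AF 10 69 27 7A 72 53 D9

Split into bytes (most-significant first): AF 10 69 27 7A 72 53 D9.
Big-endian stores the most-significant byte at the lowest address.
So the memory order matches the most-significant-first order: AF 10 69 27 7A 72 53 D9.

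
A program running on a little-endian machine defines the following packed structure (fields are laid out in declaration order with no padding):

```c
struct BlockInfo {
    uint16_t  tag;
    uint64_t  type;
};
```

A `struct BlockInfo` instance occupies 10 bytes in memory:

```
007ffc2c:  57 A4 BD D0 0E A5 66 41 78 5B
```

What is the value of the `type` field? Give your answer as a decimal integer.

6591089963768402109

`type` follows `tag` (2 bytes), so it starts at byte offset 2 and occupies 8 bytes.
Bytes at offsets 2..9: BD D0 0E A5 66 41 78 5B.
Little-endian stores the least-significant byte at the lowest address.
Reassemble most-significant byte first: 5B 78 41 66 A5 0E D0 BD → 0x5B784166A50ED0BD.
0x5B784166A50ED0BD = 6591089963768402109.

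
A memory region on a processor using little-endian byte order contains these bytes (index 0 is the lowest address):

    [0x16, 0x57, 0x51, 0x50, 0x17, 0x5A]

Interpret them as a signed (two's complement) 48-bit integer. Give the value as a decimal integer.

In little-endian order the low byte comes first in memory.
Reassemble most-significant byte first: 5A 17 50 51 57 16 → 0x5A1750515716.
0x5A1750515716 = 99056178255638.

99056178255638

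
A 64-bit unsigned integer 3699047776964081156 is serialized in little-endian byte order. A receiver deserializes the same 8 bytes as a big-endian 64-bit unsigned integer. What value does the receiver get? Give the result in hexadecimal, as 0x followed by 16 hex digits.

3699047776964081156 in 64-bit hexadecimal is 0x3355A85AD1247604.
Stored little-endian, the bytes at ascending addresses are 04 76 24 D1 5A A8 55 33.
Read back as big-endian, the last byte is least significant, giving 0x047624D15AA85533.

0x047624D15AA85533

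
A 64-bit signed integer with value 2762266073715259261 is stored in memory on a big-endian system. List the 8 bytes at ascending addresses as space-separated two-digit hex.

26 55 8A 5B E2 E9 37 7D

2762266073715259261 in hexadecimal, padded to 64 bits, is 0x26558A5BE2E9377D.
Split into bytes (most-significant first): 26 55 8A 5B E2 E9 37 7D.
Big-endian stores the most-significant byte at the lowest address.
So the memory order matches the most-significant-first order: 26 55 8A 5B E2 E9 37 7D.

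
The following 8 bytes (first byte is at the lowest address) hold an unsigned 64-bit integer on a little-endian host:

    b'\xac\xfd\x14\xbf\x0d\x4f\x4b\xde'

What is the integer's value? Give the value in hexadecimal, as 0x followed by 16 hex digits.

0xDE4B4F0DBF14FDAC

Little-endian stores the least-significant byte at the lowest address.
Reassemble most-significant byte first: DE 4B 4F 0D BF 14 FD AC → 0xDE4B4F0DBF14FDAC.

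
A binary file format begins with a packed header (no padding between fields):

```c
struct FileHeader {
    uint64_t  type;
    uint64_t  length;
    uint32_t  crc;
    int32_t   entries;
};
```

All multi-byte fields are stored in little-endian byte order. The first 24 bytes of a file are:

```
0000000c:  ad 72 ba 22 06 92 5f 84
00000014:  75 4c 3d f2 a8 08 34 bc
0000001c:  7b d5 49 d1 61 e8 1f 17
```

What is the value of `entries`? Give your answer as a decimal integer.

387967073

`entries` follows `type` (8 B), `length` (8 B), `crc` (4 B), so it starts at offset 8 + 8 + 4 = 20 and occupies 4 bytes.
Bytes at offsets 20..23: 61 E8 1F 17.
Little-endian stores the least-significant byte at the lowest address.
Reassemble most-significant byte first: 17 1F E8 61 → 0x171FE861.
0x171FE861 = 387967073.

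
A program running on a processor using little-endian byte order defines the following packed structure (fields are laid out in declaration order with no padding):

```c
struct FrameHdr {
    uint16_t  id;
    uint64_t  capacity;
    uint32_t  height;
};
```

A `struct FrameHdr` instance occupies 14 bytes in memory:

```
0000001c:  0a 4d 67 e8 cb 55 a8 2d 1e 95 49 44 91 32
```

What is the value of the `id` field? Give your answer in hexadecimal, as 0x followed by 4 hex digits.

0x4D0A

`id` is the first field, at byte offset 0, occupying 2 bytes.
Bytes at offsets 0..1: 0A 4D.
Little-endian stores the least-significant byte at the lowest address.
Reassemble most-significant byte first: 4D 0A → 0x4D0A.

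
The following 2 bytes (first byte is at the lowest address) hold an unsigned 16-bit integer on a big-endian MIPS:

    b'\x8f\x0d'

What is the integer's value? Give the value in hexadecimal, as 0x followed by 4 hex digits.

Big-endian: lowest address holds the most-significant byte.
The bytes are already most-significant first: 0x8F0D.

0x8F0D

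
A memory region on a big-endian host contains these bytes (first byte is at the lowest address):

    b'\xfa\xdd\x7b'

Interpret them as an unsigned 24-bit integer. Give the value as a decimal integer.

Big-endian: lowest address holds the most-significant byte.
The bytes are already most-significant first: 0xFADD7B.
0xFADD7B = 16440699.

16440699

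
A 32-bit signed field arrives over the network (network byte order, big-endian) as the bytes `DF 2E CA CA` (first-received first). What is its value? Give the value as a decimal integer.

-550581558

In big-endian order the high byte comes first in memory.
The bytes are already most-significant first: 0xDF2ECACA.
Top bit is set, so as a signed 32-bit value this is 0xDF2ECACA − 2^32 = -550581558.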